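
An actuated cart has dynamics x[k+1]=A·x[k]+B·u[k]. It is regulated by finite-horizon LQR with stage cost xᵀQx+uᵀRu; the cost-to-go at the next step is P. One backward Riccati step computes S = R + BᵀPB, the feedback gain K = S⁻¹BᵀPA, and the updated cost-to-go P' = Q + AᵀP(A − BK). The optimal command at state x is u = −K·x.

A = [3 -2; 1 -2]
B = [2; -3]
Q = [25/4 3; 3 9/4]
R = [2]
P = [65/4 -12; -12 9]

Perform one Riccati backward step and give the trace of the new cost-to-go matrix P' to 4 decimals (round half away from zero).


BᵀP = [68.5000 -51.0000]
S = R + BᵀPB = [2] + [290.0000] = [292.0000]
BᵀPA = [154.5000 -35.0000]
K = S⁻¹·BᵀPA = [0.5291 -0.1199]
A−BK = [1.9418 -1.7603; 2.5873 -2.3596]
AᵀP(A−BK) = [1.5026 -0.9812; -0.9812 0.8048]
P' = Q + AᵀP(A−BK) = [7.7526 2.0188; 2.0188 3.0548]
tr(P') = 10.8074

10.8074


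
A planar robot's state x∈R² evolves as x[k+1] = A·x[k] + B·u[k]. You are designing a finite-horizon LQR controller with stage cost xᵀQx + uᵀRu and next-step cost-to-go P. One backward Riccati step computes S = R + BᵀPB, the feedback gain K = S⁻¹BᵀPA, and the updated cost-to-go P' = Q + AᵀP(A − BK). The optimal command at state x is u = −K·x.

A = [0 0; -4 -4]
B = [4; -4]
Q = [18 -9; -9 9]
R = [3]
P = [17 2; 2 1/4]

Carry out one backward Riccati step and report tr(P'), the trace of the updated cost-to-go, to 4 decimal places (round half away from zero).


27.7070

BᵀP = [60.0000 7.0000]
S = R + BᵀPB = [3] + [212.0000] = [215.0000]
BᵀPA = [-28.0000 -28.0000]
K = S⁻¹·BᵀPA = [-0.1302 -0.1302]
A−BK = [0.5209 0.5209; -4.5209 -4.5209]
AᵀP(A−BK) = [0.3535 0.3535; 0.3535 0.3535]
P' = Q + AᵀP(A−BK) = [18.3535 -8.6465; -8.6465 9.3535]
tr(P') = 27.7070


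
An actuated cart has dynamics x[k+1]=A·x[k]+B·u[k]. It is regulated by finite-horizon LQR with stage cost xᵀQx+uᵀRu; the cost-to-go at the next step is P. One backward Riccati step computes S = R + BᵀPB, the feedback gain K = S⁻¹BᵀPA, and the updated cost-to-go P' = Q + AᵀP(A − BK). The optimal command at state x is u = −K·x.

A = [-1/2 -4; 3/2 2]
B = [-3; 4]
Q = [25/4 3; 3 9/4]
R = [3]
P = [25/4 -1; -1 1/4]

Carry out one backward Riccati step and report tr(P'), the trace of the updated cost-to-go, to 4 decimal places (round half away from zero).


BᵀP = [-22.7500 4.0000]
S = R + BᵀPB = [3] + [84.2500] = [87.2500]
BᵀPA = [17.3750 99.0000]
K = S⁻¹·BᵀPA = [0.1991 1.1347]
A−BK = [0.0974 -0.5960; 0.7034 -2.5387]
AᵀP(A−BK) = [0.1649 0.5351; 0.5351 4.6676]
P' = Q + AᵀP(A−BK) = [6.4149 3.5351; 3.5351 6.9176]
tr(P') = 13.3326

13.3326


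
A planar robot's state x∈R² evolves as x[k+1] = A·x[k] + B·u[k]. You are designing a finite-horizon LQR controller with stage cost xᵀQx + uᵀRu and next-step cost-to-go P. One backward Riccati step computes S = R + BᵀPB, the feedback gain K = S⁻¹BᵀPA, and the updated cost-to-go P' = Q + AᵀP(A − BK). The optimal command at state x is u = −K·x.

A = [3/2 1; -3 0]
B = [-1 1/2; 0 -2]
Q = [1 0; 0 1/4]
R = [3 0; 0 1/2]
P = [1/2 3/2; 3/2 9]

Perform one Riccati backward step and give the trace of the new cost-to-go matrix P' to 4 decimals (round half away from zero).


BᵀP = [-0.5000 -1.5000; -2.7500 -17.2500]
S = R + BᵀPB = [3 0; 0 1/2] + [0.5000 2.7500; 2.7500 33.1250] = [3.5000 2.7500; 2.7500 33.6250]
BᵀPA = [3.7500 -0.5000; 47.6250 -2.7500]
K = S⁻¹·BᵀPA = [-0.0443 -0.0840; 1.4200 -0.0749]
A−BK = [0.7457 0.9535; -0.1600 -0.1498]
AᵀP(A−BK) = [1.1646 0.1328; 0.1328 0.2520]
P' = Q + AᵀP(A−BK) = [2.1646 0.1328; 0.1328 0.5020]
tr(P') = 2.6666

2.6666


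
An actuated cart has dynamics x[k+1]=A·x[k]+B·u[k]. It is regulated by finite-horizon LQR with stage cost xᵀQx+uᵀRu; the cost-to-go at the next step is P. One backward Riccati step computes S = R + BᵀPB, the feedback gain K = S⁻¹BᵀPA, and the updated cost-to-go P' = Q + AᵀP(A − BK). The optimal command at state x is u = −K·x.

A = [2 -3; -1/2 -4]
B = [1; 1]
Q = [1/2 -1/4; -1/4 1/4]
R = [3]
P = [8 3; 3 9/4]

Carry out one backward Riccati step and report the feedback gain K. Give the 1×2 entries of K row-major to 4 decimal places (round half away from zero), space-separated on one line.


BᵀP = [11.0000 5.2500]
S = R + BᵀPB = [3] + [16.2500] = [19.2500]
BᵀPA = [19.3750 -54.0000]
K = S⁻¹·BᵀPA = [1.0065 -2.8052]
A−BK = [0.9935 -0.1948; -1.5065 -1.1948]
AᵀP(A−BK) = [7.0617 -8.6494; -8.6494 28.5195]
P' = Q + AᵀP(A−BK) = [7.5617 -8.8994; -8.8994 28.7695]
tr(P') = 36.3312

1.0065 -2.8052


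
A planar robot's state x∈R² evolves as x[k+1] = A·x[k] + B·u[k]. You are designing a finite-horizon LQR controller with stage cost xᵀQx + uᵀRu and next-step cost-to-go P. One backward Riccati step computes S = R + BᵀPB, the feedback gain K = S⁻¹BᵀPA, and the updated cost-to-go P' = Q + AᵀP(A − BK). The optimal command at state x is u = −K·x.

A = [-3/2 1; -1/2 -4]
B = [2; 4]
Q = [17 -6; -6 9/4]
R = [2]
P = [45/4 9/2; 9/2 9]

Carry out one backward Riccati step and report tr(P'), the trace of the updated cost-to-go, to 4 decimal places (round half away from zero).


BᵀP = [40.5000 45.0000]
S = R + BᵀPB = [2] + [261.0000] = [263.0000]
BᵀPA = [-83.2500 -139.5000]
K = S⁻¹·BᵀPA = [-0.3165 -0.5304]
A−BK = [-0.8669 2.0608; 0.7662 -1.8783]
AᵀP(A−BK) = [7.9606 -18.2823; -18.2823 45.2567]
P' = Q + AᵀP(A−BK) = [24.9606 -24.2823; -24.2823 47.5067]
tr(P') = 72.4672

72.4672


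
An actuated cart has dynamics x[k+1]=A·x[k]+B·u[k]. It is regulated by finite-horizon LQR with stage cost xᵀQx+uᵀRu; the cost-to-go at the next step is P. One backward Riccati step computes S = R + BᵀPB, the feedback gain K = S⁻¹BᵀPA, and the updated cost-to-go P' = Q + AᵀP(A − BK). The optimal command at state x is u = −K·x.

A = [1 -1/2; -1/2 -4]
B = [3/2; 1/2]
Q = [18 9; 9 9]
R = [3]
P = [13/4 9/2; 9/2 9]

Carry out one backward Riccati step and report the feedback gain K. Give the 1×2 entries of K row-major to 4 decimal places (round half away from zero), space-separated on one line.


BᵀP = [7.1250 11.2500]
S = R + BᵀPB = [3] + [16.3125] = [19.3125]
BᵀPA = [1.5000 -48.5625]
K = S⁻¹·BᵀPA = [0.0777 -2.5146]
A−BK = [0.8835 3.2718; -0.5388 -2.7427]
AᵀP(A−BK) = [0.8835 3.2718; 3.2718 40.6990]
P' = Q + AᵀP(A−BK) = [18.8835 12.2718; 12.2718 49.6990]
tr(P') = 68.5825

0.0777 -2.5146


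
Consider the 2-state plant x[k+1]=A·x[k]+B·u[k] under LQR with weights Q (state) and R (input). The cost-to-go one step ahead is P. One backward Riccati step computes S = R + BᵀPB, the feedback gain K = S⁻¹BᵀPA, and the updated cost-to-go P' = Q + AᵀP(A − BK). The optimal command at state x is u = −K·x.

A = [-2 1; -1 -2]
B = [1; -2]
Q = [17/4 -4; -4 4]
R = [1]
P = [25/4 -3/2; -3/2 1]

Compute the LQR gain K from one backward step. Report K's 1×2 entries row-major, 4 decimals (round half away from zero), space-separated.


BᵀP = [9.2500 -3.5000]
S = R + BᵀPB = [1] + [16.2500] = [17.2500]
BᵀPA = [-15.0000 16.2500]
K = S⁻¹·BᵀPA = [-0.8696 0.9420]
A−BK = [-1.1304 0.0580; -2.7391 -0.1159]
AᵀP(A−BK) = [6.9565 -0.8696; -0.8696 0.9420]
P' = Q + AᵀP(A−BK) = [11.2065 -4.8696; -4.8696 4.9420]
tr(P') = 16.1486

-0.8696 0.9420


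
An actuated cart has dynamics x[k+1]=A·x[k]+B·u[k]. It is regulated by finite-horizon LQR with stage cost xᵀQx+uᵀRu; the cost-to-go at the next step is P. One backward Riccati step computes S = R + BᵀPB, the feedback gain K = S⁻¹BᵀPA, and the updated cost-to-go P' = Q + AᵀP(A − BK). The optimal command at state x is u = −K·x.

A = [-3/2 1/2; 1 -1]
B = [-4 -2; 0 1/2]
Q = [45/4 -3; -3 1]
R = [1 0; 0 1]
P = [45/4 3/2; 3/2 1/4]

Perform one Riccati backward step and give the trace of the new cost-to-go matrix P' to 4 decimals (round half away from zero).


BᵀP = [-45.0000 -6.0000; -21.7500 -2.8750]
S = R + BᵀPB = [1 0; 0 1] + [180.0000 87.0000; 87.0000 42.0625] = [181.0000 87.0000; 87.0000 43.0625]
BᵀPA = [61.5000 -16.5000; 29.7500 -8.0000]
K = S⁻¹·BᵀPA = [0.2667 -0.0645; 0.1520 -0.0555]
A−BK = [-0.1291 0.1311; 0.9240 -0.9723]
AᵀP(A−BK) = [0.1373 -0.0706; -0.0706 0.0545]
P' = Q + AᵀP(A−BK) = [11.3873 -3.0706; -3.0706 1.0545]
tr(P') = 12.4419

12.4419


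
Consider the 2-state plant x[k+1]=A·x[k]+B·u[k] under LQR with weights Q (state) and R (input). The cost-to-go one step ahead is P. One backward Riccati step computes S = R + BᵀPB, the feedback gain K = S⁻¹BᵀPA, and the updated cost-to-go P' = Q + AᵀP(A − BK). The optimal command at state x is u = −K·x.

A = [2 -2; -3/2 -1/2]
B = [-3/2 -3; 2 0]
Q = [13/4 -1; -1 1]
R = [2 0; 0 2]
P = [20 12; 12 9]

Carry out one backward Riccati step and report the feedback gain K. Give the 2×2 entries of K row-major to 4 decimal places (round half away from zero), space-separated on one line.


-0.5936 -0.1788 -0.3039 0.7759

BᵀP = [-6.0000 0.0000; -60.0000 -36.0000]
S = R + BᵀPB = [2 0; 0 2] + [9.0000 18.0000; 18.0000 180.0000] = [11.0000 18.0000; 18.0000 182.0000]
BᵀPA = [-12.0000 12.0000; -66.0000 138.0000]
K = S⁻¹·BᵀPA = [-0.5936 -0.1788; -0.3039 0.7759]
A−BK = [0.1979 0.0596; -0.3129 -0.1424]
AᵀP(A−BK) = [1.0676 -0.1844; -0.1844 1.3179]
P' = Q + AᵀP(A−BK) = [4.3176 -1.1844; -1.1844 2.3179]
tr(P') = 6.6356


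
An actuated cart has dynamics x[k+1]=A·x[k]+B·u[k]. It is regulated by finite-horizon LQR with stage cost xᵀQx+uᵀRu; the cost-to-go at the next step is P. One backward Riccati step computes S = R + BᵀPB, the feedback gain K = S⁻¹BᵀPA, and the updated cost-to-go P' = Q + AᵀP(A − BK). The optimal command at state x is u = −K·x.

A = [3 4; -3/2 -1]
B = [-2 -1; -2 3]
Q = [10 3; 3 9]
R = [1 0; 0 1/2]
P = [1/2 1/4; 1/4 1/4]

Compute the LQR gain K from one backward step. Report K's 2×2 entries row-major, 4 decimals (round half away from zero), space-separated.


BᵀP = [-1.5000 -1.0000; 0.2500 0.5000]
S = R + BᵀPB = [1 0; 0 1/2] + [5.0000 -1.5000; -1.5000 1.2500] = [6.0000 -1.5000; -1.5000 1.7500]
BᵀPA = [-3.0000 -5.0000; 0.0000 0.5000]
K = S⁻¹·BᵀPA = [-0.6364 -0.9697; -0.5455 -0.5455]
A−BK = [1.1818 1.5152; -1.1364 -1.3030]
AᵀP(A−BK) = [0.9034 1.2159; 1.2159 1.6742]
P' = Q + AᵀP(A−BK) = [10.9034 4.2159; 4.2159 10.6742]
tr(P') = 21.5777

-0.6364 -0.9697 -0.5455 -0.5455


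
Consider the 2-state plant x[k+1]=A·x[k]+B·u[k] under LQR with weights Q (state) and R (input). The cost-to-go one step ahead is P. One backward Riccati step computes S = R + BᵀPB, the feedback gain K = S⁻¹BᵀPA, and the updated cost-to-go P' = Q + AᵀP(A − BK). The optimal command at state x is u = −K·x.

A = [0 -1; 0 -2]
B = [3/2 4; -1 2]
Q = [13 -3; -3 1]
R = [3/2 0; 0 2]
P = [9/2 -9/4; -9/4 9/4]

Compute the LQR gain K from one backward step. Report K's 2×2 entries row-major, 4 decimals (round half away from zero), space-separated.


BᵀP = [9.0000 -5.6250; 13.5000 -4.5000]
S = R + BᵀPB = [3/2 0; 0 2] + [19.1250 24.7500; 24.7500 45.0000] = [20.6250 24.7500; 24.7500 47.0000]
BᵀPA = [0.0000 2.2500; 0.0000 -4.5000]
K = S⁻¹·BᵀPA = [0.0000 0.6085; 0.0000 -0.4162]
A−BK = [0.0000 -0.2480; 0.0000 -0.5591]
AᵀP(A−BK) = [0.0000 0.0000; 0.0000 1.2580]
P' = Q + AᵀP(A−BK) = [13.0000 -3.0000; -3.0000 2.2580]
tr(P') = 15.2580

0.0000 0.6085 0.0000 -0.4162


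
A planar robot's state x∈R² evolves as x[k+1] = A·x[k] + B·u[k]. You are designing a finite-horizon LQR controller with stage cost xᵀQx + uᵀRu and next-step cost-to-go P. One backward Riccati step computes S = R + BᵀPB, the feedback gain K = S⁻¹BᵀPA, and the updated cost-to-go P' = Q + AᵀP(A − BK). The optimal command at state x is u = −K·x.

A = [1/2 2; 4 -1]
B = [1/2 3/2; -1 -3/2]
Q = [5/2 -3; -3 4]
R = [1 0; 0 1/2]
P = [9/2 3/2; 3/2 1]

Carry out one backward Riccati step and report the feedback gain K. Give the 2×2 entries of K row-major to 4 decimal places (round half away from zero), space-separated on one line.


BᵀP = [0.7500 -0.2500; 4.5000 0.7500]
S = R + BᵀPB = [1 0; 0 1/2] + [0.6250 1.5000; 1.5000 5.6250] = [1.6250 1.5000; 1.5000 6.1250]
BᵀPA = [-0.6250 1.7500; 5.2500 8.2500]
K = S⁻¹·BᵀPA = [-1.5193 -0.2150; 1.2292 1.3996]
A−BK = [-0.5842 0.0081; 4.3245 0.8844]
AᵀP(A−BK) = [15.7221 4.2677; 4.2677 1.8296]
P' = Q + AᵀP(A−BK) = [18.2221 1.2677; 1.2677 5.8296]
tr(P') = 24.0517

-1.5193 -0.2150 1.2292 1.3996


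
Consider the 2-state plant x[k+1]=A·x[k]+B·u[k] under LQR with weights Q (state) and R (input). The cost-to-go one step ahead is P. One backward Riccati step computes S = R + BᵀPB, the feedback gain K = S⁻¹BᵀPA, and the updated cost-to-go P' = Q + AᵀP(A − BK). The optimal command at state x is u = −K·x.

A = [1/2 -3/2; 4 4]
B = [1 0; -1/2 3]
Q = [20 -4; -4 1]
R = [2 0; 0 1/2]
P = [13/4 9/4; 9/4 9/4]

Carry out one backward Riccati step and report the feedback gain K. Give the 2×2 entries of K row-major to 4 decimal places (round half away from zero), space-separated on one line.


BᵀP = [2.1250 1.1250; 6.7500 6.7500]
S = R + BᵀPB = [2 0; 0 1/2] + [1.5625 3.3750; 3.3750 20.2500] = [3.5625 3.3750; 3.3750 20.7500]
BᵀPA = [5.5625 1.3125; 30.3750 16.8750]
K = S⁻¹·BᵀPA = [0.2064 -0.4753; 1.4303 0.8906]
A−BK = [0.2936 -1.0247; -0.1877 1.0907]
AᵀP(A−BK) = [1.2195 0.1555; 0.1555 1.9082]
P' = Q + AᵀP(A−BK) = [21.2195 -3.8445; -3.8445 2.9082]
tr(P') = 24.1277

0.2064 -0.4753 1.4303 0.8906


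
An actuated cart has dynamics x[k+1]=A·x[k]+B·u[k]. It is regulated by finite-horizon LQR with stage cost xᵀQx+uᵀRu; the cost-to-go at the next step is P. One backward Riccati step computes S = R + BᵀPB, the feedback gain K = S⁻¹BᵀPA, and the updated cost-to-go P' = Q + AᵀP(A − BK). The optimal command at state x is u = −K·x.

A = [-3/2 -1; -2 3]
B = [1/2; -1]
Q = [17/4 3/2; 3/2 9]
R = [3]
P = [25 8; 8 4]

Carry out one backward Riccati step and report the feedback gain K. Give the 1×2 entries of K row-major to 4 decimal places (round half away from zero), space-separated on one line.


BᵀP = [4.5000 0.0000]
S = R + BᵀPB = [3] + [2.2500] = [5.2500]
BᵀPA = [-6.7500 -4.5000]
K = S⁻¹·BᵀPA = [-1.2857 -0.8571]
A−BK = [-0.8571 -0.5714; -3.2857 2.1429]
AᵀP(A−BK) = [111.5714 -12.2857; -12.2857 9.1429]
P' = Q + AᵀP(A−BK) = [115.8214 -10.7857; -10.7857 18.1429]
tr(P') = 133.9643

-1.2857 -0.8571


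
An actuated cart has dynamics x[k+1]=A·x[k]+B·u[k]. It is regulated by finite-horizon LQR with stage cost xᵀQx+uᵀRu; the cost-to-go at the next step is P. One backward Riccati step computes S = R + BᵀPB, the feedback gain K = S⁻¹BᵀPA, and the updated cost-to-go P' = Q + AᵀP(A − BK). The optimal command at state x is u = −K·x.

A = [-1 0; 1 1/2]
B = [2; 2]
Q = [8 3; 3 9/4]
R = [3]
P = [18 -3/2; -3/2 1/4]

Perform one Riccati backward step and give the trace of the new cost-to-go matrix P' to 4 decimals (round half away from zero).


11.8467

BᵀP = [33.0000 -2.5000]
S = R + BᵀPB = [3] + [61.0000] = [64.0000]
BᵀPA = [-35.5000 -1.2500]
K = S⁻¹·BᵀPA = [-0.5547 -0.0195]
A−BK = [0.1094 0.0391; 2.1094 0.5391]
AᵀP(A−BK) = [1.5586 0.1816; 0.1816 0.0381]
P' = Q + AᵀP(A−BK) = [9.5586 3.1816; 3.1816 2.2881]
tr(P') = 11.8467


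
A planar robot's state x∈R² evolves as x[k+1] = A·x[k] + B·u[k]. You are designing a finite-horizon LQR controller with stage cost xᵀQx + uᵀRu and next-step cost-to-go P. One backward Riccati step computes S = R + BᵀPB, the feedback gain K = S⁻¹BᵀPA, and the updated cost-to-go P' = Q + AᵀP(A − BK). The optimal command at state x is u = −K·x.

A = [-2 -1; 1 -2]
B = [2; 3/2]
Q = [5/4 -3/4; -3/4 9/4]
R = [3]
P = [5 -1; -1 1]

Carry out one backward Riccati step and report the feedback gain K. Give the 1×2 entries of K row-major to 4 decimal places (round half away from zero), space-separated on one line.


-0.9091 -0.3896

BᵀP = [8.5000 -0.5000]
S = R + BᵀPB = [3] + [16.2500] = [19.2500]
BᵀPA = [-17.5000 -7.5000]
K = S⁻¹·BᵀPA = [-0.9091 -0.3896]
A−BK = [-0.1818 -0.2208; 2.3636 -1.4156]
AᵀP(A−BK) = [9.0909 -1.8182; -1.8182 2.0779]
P' = Q + AᵀP(A−BK) = [10.3409 -2.5682; -2.5682 4.3279]
tr(P') = 14.6688


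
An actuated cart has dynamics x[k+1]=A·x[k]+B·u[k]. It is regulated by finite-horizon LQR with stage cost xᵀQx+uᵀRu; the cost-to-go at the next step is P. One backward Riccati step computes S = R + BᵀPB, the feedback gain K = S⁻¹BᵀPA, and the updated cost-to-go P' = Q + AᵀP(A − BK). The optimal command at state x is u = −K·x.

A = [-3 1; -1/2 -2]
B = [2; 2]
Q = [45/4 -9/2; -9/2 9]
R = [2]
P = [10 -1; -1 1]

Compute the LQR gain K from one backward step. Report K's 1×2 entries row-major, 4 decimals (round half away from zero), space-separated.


-1.4211 0.4737

BᵀP = [18.0000 0.0000]
S = R + BᵀPB = [2] + [36.0000] = [38.0000]
BᵀPA = [-54.0000 18.0000]
K = S⁻¹·BᵀPA = [-1.4211 0.4737]
A−BK = [-0.1579 0.0526; 2.3421 -2.9474]
AᵀP(A−BK) = [10.5132 -8.9211; -8.9211 9.4737]
P' = Q + AᵀP(A−BK) = [21.7632 -13.4211; -13.4211 18.4737]
tr(P') = 40.2368


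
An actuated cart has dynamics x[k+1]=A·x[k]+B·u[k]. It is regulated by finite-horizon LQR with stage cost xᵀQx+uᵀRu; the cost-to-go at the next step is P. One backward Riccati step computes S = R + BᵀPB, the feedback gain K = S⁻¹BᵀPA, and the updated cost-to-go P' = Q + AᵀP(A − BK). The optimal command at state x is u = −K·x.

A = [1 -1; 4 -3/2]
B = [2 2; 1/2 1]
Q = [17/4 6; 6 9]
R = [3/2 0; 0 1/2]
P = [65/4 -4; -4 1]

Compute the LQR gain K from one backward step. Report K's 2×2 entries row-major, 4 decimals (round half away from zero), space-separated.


-0.0143 -0.0872 0.0251 -0.2640

BᵀP = [30.5000 -7.5000; 28.5000 -7.0000]
S = R + BᵀPB = [3/2 0; 0 1/2] + [57.2500 53.5000; 53.5000 50.0000] = [58.7500 53.5000; 53.5000 50.5000]
BᵀPA = [0.5000 -19.2500; 0.5000 -18.0000]
K = S⁻¹·BᵀPA = [-0.0143 -0.0872; 0.0251 -0.2640]
A−BK = [0.9785 -0.2975; 3.9821 -1.1924]
AᵀP(A−BK) = [0.2446 -0.0744; -0.0744 0.0684]
P' = Q + AᵀP(A−BK) = [4.4946 5.9256; 5.9256 9.0684]
tr(P') = 13.5630


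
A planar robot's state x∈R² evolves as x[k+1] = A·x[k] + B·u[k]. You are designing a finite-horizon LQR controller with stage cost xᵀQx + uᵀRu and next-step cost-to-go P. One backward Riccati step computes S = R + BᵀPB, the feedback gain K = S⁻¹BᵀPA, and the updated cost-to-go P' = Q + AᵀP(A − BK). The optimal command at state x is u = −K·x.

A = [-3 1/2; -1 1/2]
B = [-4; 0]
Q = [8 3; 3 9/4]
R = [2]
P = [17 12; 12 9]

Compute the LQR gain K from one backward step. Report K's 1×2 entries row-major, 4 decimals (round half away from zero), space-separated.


0.9197 -0.2117

BᵀP = [-68.0000 -48.0000]
S = R + BᵀPB = [2] + [272.0000] = [274.0000]
BᵀPA = [252.0000 -58.0000]
K = S⁻¹·BᵀPA = [0.9197 -0.2117]
A−BK = [0.6788 -0.3467; -1.0000 0.5000]
AᵀP(A−BK) = [2.2336 -0.6569; -0.6569 0.2226]
P' = Q + AᵀP(A−BK) = [10.2336 2.3431; 2.3431 2.4726]
tr(P') = 12.7062


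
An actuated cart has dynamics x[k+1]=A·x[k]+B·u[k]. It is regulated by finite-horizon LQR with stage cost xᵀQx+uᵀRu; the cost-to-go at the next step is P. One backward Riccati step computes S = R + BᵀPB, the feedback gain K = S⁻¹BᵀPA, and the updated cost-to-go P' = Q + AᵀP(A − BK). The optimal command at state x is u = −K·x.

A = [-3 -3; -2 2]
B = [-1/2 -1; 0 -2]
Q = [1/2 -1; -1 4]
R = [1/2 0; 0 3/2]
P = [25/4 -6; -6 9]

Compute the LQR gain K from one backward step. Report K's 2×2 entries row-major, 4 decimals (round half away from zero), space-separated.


2.6506 5.6997 0.7276 -1.2589

BᵀP = [-3.1250 3.0000; 5.7500 -12.0000]
S = R + BᵀPB = [1/2 0; 0 3/2] + [1.5625 -2.8750; -2.8750 18.2500] = [2.0625 -2.8750; -2.8750 19.7500]
BᵀPA = [3.3750 15.3750; 6.7500 -41.2500]
K = S⁻¹·BᵀPA = [2.6506 5.6997; 0.7276 -1.2589]
A−BK = [-0.9471 -1.4090; -0.5448 -0.5178]
AᵀP(A−BK) = [6.3927 9.5111; 9.5111 24.6872]
P' = Q + AᵀP(A−BK) = [6.8927 8.5111; 8.5111 28.6872]
tr(P') = 35.5799


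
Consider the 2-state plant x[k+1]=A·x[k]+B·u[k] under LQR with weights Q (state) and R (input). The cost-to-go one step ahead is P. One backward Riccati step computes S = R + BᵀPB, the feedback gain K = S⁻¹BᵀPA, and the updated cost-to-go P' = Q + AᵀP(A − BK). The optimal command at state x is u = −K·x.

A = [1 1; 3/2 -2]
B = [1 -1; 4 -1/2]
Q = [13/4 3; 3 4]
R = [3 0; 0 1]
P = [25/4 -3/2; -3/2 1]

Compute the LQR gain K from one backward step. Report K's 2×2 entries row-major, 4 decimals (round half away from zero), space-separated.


BᵀP = [0.2500 2.5000; -5.5000 1.0000]
S = R + BᵀPB = [3 0; 0 1] + [10.2500 -1.5000; -1.5000 5.0000] = [13.2500 -1.5000; -1.5000 6.0000]
BᵀPA = [4.0000 -4.7500; -4.0000 -7.5000]
K = S⁻¹·BᵀPA = [0.2330 -0.5146; -0.6084 -1.3786]
A−BK = [0.1586 0.1359; 0.2638 -0.6311]
AᵀP(A−BK) = [0.6343 0.5437; 0.5437 3.4660]
P' = Q + AᵀP(A−BK) = [3.8843 3.5437; 3.5437 7.4660]
tr(P') = 11.3503

0.2330 -0.5146 -0.6084 -1.3786


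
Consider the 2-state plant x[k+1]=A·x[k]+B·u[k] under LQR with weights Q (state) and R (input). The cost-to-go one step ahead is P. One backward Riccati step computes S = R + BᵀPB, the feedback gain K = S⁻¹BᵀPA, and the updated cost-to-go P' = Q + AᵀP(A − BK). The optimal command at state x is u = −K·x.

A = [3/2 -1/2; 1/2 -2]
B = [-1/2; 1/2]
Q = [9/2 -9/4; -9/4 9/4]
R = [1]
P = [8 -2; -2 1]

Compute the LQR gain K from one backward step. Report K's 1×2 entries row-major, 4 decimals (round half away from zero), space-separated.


-1.5882 -0.1176

BᵀP = [-5.0000 1.5000]
S = R + BᵀPB = [1] + [3.2500] = [4.2500]
BᵀPA = [-6.7500 -0.5000]
K = S⁻¹·BᵀPA = [-1.5882 -0.1176]
A−BK = [0.7059 -0.5588; 1.2941 -1.9412]
AᵀP(A−BK) = [4.5294 -1.2941; -1.2941 1.9412]
P' = Q + AᵀP(A−BK) = [9.0294 -3.5441; -3.5441 4.1912]
tr(P') = 13.2206


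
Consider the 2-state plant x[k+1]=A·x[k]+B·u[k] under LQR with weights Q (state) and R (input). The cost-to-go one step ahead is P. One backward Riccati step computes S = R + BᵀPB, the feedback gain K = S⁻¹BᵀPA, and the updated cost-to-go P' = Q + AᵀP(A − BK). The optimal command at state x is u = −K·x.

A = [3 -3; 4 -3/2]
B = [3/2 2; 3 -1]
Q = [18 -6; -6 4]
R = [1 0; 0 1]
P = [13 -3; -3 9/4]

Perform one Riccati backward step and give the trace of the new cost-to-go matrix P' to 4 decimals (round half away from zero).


BᵀP = [10.5000 2.2500; 29.0000 -8.2500]
S = R + BᵀPB = [1 0; 0 1] + [22.5000 18.7500; 18.7500 66.2500] = [23.5000 18.7500; 18.7500 67.2500]
BᵀPA = [40.5000 -34.8750; 54.0000 -74.6250]
K = S⁻¹·BᵀPA = [1.3925 -0.7700; 0.4147 -0.8950]
A−BK = [0.0818 -0.0551; 0.2372 -0.0851]
AᵀP(A−BK) = [2.2082 -1.4873; -1.4873 1.4215]
P' = Q + AᵀP(A−BK) = [20.2082 -7.4873; -7.4873 5.4215]
tr(P') = 25.6297

25.6297


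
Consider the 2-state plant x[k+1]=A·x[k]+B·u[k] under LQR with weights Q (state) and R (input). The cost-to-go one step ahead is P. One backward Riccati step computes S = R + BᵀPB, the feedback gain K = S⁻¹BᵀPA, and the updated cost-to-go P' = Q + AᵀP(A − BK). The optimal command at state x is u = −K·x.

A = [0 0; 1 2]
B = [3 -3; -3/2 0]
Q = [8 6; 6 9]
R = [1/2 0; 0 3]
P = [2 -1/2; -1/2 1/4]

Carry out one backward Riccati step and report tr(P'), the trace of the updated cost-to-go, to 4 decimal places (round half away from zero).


BᵀP = [6.7500 -1.8750; -6.0000 1.5000]
S = R + BᵀPB = [1/2 0; 0 3] + [23.0625 -20.2500; -20.2500 18.0000] = [23.5625 -20.2500; -20.2500 21.0000]
BᵀPA = [-1.8750 -3.7500; 1.5000 3.0000]
K = S⁻¹·BᵀPA = [-0.1062 -0.2124; -0.0310 -0.0619]
A−BK = [0.2257 0.4513; 0.8407 1.6814]
AᵀP(A−BK) = [0.0973 0.1947; 0.1947 0.3894]
P' = Q + AᵀP(A−BK) = [8.0973 6.1947; 6.1947 9.3894]
tr(P') = 17.4867

17.4867


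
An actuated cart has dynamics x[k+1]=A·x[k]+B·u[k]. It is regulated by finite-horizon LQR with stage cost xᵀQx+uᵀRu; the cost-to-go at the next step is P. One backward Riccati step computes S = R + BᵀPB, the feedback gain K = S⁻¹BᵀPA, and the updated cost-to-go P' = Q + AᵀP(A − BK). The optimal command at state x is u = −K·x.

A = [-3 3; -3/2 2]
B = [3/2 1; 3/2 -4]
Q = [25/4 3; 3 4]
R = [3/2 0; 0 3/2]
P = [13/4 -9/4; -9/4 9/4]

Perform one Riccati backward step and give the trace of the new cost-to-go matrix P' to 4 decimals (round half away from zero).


16.4786

BᵀP = [1.5000 0.0000; 12.2500 -11.2500]
S = R + BᵀPB = [3/2 0; 0 3/2] + [2.2500 1.5000; 1.5000 57.2500] = [3.7500 1.5000; 1.5000 58.7500]
BᵀPA = [-4.5000 4.5000; -19.8750 14.2500]
K = S⁻¹·BᵀPA = [-1.0757 1.1144; -0.3108 0.2141]
A−BK = [-1.0757 1.1144; -1.1298 1.1849]
AᵀP(A−BK) = [3.0442 -3.1051; -3.1051 3.1844]
P' = Q + AᵀP(A−BK) = [9.2942 -0.1051; -0.1051 7.1844]
tr(P') = 16.4786


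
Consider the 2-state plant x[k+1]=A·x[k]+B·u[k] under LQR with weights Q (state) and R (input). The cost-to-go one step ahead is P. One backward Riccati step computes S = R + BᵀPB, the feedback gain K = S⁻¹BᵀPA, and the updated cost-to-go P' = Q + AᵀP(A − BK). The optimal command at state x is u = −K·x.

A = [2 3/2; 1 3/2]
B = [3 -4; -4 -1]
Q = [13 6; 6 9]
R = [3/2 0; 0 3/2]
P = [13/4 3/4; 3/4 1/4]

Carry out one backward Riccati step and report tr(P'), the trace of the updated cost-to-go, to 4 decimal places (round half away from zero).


22.7777

BᵀP = [6.7500 1.2500; -13.7500 -3.2500]
S = R + BᵀPB = [3/2 0; 0 3/2] + [15.2500 -28.2500; -28.2500 58.2500] = [16.7500 -28.2500; -28.2500 59.7500]
BᵀPA = [14.7500 12.0000; -30.7500 -25.5000]
K = S⁻¹·BᵀPA = [0.0623 -0.0166; -0.4852 -0.4346]
A−BK = [-0.1276 -0.1887; 0.7639 0.9988]
AᵀP(A−BK) = [0.4115 0.3801; 0.3801 0.3662]
P' = Q + AᵀP(A−BK) = [13.4115 6.3801; 6.3801 9.3662]
tr(P') = 22.7777


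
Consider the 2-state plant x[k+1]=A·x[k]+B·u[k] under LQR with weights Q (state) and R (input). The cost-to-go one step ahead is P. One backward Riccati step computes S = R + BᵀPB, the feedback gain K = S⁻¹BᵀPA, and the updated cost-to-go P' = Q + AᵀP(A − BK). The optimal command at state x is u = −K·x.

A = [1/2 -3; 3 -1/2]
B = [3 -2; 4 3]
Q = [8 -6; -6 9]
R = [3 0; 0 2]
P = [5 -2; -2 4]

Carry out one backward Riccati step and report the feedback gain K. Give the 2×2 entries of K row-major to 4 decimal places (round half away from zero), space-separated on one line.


BᵀP = [7.0000 10.0000; -16.0000 16.0000]
S = R + BᵀPB = [3 0; 0 2] + [61.0000 16.0000; 16.0000 80.0000] = [64.0000 16.0000; 16.0000 82.0000]
BᵀPA = [33.5000 -26.0000; 40.0000 40.0000]
K = S⁻¹·BᵀPA = [0.4221 -0.5553; 0.4054 0.5962]
A−BK = [0.0447 -0.1418; 0.0954 -0.0673]
AᵀP(A−BK) = [0.8925 -0.2440; -0.2440 1.7163]
P' = Q + AᵀP(A−BK) = [8.8925 -6.2440; -6.2440 10.7163]
tr(P') = 19.6089

0.4221 -0.5553 0.4054 0.5962


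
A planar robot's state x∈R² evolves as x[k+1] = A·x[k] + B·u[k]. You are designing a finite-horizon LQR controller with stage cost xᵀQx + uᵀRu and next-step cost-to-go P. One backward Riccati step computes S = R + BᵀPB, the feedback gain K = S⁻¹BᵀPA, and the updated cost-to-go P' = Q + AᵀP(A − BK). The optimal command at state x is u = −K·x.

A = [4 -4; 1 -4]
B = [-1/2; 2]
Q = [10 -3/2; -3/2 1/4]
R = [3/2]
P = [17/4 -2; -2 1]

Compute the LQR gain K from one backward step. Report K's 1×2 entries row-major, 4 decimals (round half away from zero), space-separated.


-2.0355 1.1834

BᵀP = [-6.1250 3.0000]
S = R + BᵀPB = [3/2] + [9.0625] = [10.5625]
BᵀPA = [-21.5000 12.5000]
K = S⁻¹·BᵀPA = [-2.0355 1.1834]
A−BK = [2.9822 -3.4083; 5.0710 -6.3669]
AᵀP(A−BK) = [9.2367 -6.5562; -6.5562 5.2071]
P' = Q + AᵀP(A−BK) = [19.2367 -8.0562; -8.0562 5.4571]
tr(P') = 24.6938


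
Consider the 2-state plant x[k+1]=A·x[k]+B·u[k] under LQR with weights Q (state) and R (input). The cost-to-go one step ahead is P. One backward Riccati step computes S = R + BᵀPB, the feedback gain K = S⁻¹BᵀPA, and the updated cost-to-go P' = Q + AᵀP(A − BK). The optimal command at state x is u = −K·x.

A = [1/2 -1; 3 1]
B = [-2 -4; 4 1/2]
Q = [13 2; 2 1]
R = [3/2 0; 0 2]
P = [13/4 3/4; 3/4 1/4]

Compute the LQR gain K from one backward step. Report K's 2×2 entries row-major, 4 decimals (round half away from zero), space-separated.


BᵀP = [-3.5000 -0.5000; -12.6250 -2.8750]
S = R + BᵀPB = [3/2 0; 0 2] + [5.0000 13.7500; 13.7500 49.0625] = [6.5000 13.7500; 13.7500 51.0625]
BᵀPA = [-3.2500 3.0000; -14.9375 9.7500]
K = S⁻¹·BᵀPA = [0.2761 0.1339; -0.3669 0.1549]
A−BK = [-0.4153 -0.1127; 2.0791 0.3870]
AᵀP(A−BK) = [0.7295 -0.0012; -0.0012 0.0882]
P' = Q + AᵀP(A−BK) = [13.7295 1.9988; 1.9988 1.0882]
tr(P') = 14.8177

0.2761 0.1339 -0.3669 0.1549


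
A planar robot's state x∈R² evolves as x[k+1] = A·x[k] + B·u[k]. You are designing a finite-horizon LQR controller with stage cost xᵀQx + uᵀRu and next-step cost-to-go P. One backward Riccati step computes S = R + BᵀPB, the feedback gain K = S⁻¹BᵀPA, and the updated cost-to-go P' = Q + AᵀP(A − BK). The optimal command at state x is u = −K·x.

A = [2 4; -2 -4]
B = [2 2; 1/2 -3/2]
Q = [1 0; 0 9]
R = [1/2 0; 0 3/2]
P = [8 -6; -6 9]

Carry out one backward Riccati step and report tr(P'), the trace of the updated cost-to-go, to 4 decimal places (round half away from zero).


BᵀP = [13.0000 -7.5000; 25.0000 -25.5000]
S = R + BᵀPB = [1/2 0; 0 3/2] + [22.2500 37.2500; 37.2500 88.2500] = [22.7500 37.2500; 37.2500 89.7500]
BᵀPA = [41.0000 82.0000; 101.0000 202.0000]
K = S⁻¹·BᵀPA = [-0.1261 -0.2522; 1.1777 2.3554]
A−BK = [-0.1032 -0.2063; -0.1704 -0.3408]
AᵀP(A−BK) = [2.2239 4.4478; 4.4478 8.8957]
P' = Q + AᵀP(A−BK) = [3.2239 4.4478; 4.4478 17.8957]
tr(P') = 21.1196

21.1196


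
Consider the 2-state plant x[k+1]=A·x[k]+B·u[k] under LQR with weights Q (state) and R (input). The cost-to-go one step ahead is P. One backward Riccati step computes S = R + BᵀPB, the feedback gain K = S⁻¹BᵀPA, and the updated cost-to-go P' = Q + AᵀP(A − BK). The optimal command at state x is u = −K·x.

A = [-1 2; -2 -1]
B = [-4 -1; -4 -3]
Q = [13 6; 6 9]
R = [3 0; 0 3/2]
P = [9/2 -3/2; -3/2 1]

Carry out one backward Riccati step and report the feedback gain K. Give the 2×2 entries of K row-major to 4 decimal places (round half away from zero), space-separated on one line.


0.1351 -0.7432 0.3649 0.9932

BᵀP = [-12.0000 2.0000; 0.0000 -1.5000]
S = R + BᵀPB = [3 0; 0 3/2] + [40.0000 6.0000; 6.0000 4.5000] = [43.0000 6.0000; 6.0000 6.0000]
BᵀPA = [8.0000 -26.0000; 3.0000 1.5000]
K = S⁻¹·BᵀPA = [0.1351 -0.7432; 0.3649 0.9932]
A−BK = [-0.0946 0.0203; -0.3649 -0.9932]
AᵀP(A−BK) = [0.3243 0.4662; 0.4662 4.1858]
P' = Q + AᵀP(A−BK) = [13.3243 6.4662; 6.4662 13.1858]
tr(P') = 26.5101


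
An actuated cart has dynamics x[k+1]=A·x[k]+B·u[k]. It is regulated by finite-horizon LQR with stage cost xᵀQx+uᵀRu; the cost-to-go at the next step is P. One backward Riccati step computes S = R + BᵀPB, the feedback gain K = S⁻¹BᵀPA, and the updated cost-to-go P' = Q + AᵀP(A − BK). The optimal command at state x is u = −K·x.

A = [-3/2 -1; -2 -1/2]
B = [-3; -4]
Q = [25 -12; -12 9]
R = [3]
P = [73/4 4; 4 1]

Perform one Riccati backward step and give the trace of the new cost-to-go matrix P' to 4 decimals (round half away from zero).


35.0340

BᵀP = [-70.7500 -16.0000]
S = R + BᵀPB = [3] + [276.2500] = [279.2500]
BᵀPA = [138.1250 78.7500]
K = S⁻¹·BᵀPA = [0.4946 0.2820]
A−BK = [-0.0161 -0.1540; -0.0215 0.6280]
AᵀP(A−BK) = [0.7419 0.4230; 0.4230 0.2921]
P' = Q + AᵀP(A−BK) = [25.7419 -11.5770; -11.5770 9.2921]
tr(P') = 35.0340


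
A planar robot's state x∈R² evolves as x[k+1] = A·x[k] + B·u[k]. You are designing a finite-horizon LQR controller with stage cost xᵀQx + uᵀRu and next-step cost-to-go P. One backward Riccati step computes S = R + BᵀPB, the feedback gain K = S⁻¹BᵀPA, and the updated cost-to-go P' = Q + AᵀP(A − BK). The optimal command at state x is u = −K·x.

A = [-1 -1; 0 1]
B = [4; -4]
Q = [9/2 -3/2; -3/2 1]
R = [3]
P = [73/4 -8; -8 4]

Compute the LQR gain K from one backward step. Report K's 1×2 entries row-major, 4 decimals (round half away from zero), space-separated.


-0.1707 -0.2488

BᵀP = [105.0000 -48.0000]
S = R + BᵀPB = [3] + [612.0000] = [615.0000]
BᵀPA = [-105.0000 -153.0000]
K = S⁻¹·BᵀPA = [-0.1707 -0.2488]
A−BK = [-0.3171 -0.0049; -0.6829 0.0049]
AᵀP(A−BK) = [0.3232 0.1280; 0.1280 0.1866]
P' = Q + AᵀP(A−BK) = [4.8232 -1.3720; -1.3720 1.1866]
tr(P') = 6.0098


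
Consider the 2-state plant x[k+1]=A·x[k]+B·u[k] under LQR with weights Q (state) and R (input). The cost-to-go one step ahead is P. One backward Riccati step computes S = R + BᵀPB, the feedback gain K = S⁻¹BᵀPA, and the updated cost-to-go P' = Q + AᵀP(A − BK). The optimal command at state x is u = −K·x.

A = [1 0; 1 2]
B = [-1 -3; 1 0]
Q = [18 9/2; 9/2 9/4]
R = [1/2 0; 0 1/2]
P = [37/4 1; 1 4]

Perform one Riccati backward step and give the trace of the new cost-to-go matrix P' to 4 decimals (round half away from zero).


BᵀP = [-8.2500 3.0000; -27.7500 -3.0000]
S = R + BᵀPB = [1/2 0; 0 1/2] + [11.2500 24.7500; 24.7500 83.2500] = [11.7500 24.7500; 24.7500 83.7500]
BᵀPA = [-5.2500 6.0000; -30.7500 -6.0000]
K = S⁻¹·BᵀPA = [0.8651 1.7524; -0.6228 -0.5895]
A−BK = [-0.0034 -0.0162; 0.1349 0.2476]
AᵀP(A−BK) = [0.6401 1.0727; 1.0727 1.9489]
P' = Q + AᵀP(A−BK) = [18.6401 5.5727; 5.5727 4.1989]
tr(P') = 22.8390

22.8390


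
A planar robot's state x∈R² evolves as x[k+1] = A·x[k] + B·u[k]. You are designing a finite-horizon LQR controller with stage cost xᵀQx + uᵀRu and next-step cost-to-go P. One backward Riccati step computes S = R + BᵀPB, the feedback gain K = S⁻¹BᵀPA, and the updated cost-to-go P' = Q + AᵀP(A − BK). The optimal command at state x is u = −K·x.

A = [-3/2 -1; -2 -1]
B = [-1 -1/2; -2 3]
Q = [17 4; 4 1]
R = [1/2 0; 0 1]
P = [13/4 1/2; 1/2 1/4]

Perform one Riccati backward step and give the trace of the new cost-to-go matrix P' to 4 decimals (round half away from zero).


BᵀP = [-4.2500 -1.0000; -0.1250 0.5000]
S = R + BᵀPB = [1/2 0; 0 1] + [6.2500 -0.8750; -0.8750 1.5625] = [6.7500 -0.8750; -0.8750 2.5625]
BᵀPA = [8.3750 5.2500; -0.8125 -0.3750]
K = S⁻¹·BᵀPA = [1.2552 0.7940; 0.1115 0.1248]
A−BK = [-0.1890 -0.1437; 0.1758 0.2136]
AᵀP(A−BK) = [0.8908 0.5770; 0.5770 0.3785]
P' = Q + AᵀP(A−BK) = [17.8908 4.5770; 4.5770 1.3785]
tr(P') = 19.2694

19.2694


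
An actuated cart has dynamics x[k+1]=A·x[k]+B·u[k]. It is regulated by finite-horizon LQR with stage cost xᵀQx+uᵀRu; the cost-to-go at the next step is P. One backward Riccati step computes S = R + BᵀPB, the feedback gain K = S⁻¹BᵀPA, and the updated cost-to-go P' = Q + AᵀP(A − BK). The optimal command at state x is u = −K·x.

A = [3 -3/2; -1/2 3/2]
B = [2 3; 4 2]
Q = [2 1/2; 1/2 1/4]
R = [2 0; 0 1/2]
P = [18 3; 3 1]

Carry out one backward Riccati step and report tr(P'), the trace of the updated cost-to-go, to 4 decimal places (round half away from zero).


BᵀP = [48.0000 10.0000; 60.0000 11.0000]
S = R + BᵀPB = [2 0; 0 1/2] + [136.0000 164.0000; 164.0000 202.0000] = [138.0000 164.0000; 164.0000 202.5000]
BᵀPA = [139.0000 -57.0000; 174.5000 -73.5000]
K = S⁻¹·BᵀPA = [-0.4485 0.4876; 1.2250 -0.7579]
A−BK = [0.2221 -0.2016; -1.1559 1.0653]
AᵀP(A−BK) = [1.8363 -1.5300; -1.5300 1.3406]
P' = Q + AᵀP(A−BK) = [3.8363 -1.0300; -1.0300 1.5906]
tr(P') = 5.4268

5.4268


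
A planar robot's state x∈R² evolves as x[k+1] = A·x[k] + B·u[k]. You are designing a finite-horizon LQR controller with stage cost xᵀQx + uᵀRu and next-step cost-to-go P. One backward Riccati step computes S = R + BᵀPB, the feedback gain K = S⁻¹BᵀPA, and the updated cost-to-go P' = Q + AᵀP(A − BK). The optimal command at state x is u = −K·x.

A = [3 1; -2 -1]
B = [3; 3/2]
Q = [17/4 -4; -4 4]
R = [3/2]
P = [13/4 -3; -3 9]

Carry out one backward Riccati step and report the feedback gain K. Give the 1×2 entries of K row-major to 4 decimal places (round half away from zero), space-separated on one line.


BᵀP = [5.2500 4.5000]
S = R + BᵀPB = [3/2] + [22.5000] = [24.0000]
BᵀPA = [6.7500 0.7500]
K = S⁻¹·BᵀPA = [0.2813 0.0313]
A−BK = [2.1563 0.9063; -2.4219 -1.0469]
AᵀP(A−BK) = [99.3516 42.5391; 42.5391 18.2266]
P' = Q + AᵀP(A−BK) = [103.6016 38.5391; 38.5391 22.2266]
tr(P') = 125.8281

0.2813 0.0313


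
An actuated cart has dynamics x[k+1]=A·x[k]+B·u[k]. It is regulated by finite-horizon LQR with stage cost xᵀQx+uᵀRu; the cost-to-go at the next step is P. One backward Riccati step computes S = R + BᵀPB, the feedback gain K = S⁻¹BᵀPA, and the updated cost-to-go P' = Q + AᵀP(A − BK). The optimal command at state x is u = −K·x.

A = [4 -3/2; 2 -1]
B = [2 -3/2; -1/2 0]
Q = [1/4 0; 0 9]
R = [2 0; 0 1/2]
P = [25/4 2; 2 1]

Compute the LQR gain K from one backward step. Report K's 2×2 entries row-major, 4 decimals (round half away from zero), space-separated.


0.5227 -0.1912 -2.3680 0.9451

BᵀP = [11.5000 3.5000; -9.3750 -3.0000]
S = R + BᵀPB = [2 0; 0 1/2] + [21.2500 -17.2500; -17.2500 14.0625] = [23.2500 -17.2500; -17.2500 14.5625]
BᵀPA = [53.0000 -20.7500; -43.5000 17.0625]
K = S⁻¹·BᵀPA = [0.5227 -0.1912; -2.3680 0.9451]
A−BK = [-0.5973 0.3002; 2.2613 -1.0956]
AᵀP(A−BK) = [5.2907 -2.2507; -2.2507 0.9678]
P' = Q + AᵀP(A−BK) = [5.5407 -2.2507; -2.2507 9.9678]
tr(P') = 15.5085


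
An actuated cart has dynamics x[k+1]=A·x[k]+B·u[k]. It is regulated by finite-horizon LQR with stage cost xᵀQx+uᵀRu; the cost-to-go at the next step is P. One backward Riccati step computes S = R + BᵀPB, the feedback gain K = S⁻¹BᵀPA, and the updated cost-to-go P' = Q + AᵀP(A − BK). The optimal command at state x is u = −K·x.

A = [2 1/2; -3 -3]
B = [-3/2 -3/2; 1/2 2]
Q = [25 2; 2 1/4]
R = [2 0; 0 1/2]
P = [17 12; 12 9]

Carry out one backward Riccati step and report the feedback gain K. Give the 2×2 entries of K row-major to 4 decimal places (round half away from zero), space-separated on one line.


BᵀP = [-19.5000 -13.5000; -1.5000 0.0000]
S = R + BᵀPB = [2 0; 0 1/2] + [22.5000 2.2500; 2.2500 2.2500] = [24.5000 2.2500; 2.2500 2.7500]
BᵀPA = [1.5000 30.7500; -3.0000 -0.7500]
K = S⁻¹·BᵀPA = [0.1745 1.3842; -1.2337 -1.4052]
A−BK = [0.4112 0.4684; -0.6199 -0.8816]
AᵀP(A−BK) = [1.0371 1.7081; 1.7081 5.6334]
P' = Q + AᵀP(A−BK) = [26.0371 3.7081; 3.7081 5.8834]
tr(P') = 31.9205

0.1745 1.3842 -1.2337 -1.4052


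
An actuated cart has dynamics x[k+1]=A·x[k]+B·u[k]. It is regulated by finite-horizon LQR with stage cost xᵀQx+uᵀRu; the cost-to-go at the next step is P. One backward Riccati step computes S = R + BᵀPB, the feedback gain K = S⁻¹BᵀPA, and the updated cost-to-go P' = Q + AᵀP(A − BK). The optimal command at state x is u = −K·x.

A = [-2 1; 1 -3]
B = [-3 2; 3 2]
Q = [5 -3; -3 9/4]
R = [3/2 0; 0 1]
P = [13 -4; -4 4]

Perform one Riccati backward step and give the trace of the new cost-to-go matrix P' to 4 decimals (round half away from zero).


8.5745

BᵀP = [-51.0000 24.0000; 18.0000 0.0000]
S = R + BᵀPB = [3/2 0; 0 1] + [225.0000 -54.0000; -54.0000 36.0000] = [226.5000 -54.0000; -54.0000 37.0000]
BᵀPA = [126.0000 -123.0000; -36.0000 18.0000]
K = S⁻¹·BᵀPA = [0.4974 -0.6550; -0.2470 -0.4694]
A−BK = [-0.0137 -0.0261; 0.0019 -0.0963]
AᵀP(A−BK) = [0.4348 -0.3739; -0.3739 0.8897]
P' = Q + AᵀP(A−BK) = [5.4348 -3.3739; -3.3739 3.1397]
tr(P') = 8.5745


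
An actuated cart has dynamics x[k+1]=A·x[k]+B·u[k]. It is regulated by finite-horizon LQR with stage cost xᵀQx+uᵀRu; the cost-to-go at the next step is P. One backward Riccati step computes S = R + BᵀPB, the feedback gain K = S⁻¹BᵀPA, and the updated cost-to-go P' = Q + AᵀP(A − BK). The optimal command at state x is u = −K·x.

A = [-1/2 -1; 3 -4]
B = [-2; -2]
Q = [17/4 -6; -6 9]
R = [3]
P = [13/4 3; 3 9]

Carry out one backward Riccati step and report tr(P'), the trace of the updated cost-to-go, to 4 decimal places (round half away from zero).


45.5321

BᵀP = [-12.5000 -24.0000]
S = R + BᵀPB = [3] + [73.0000] = [76.0000]
BᵀPA = [-65.7500 108.5000]
K = S⁻¹·BᵀPA = [-0.8651 1.4276]
A−BK = [-2.2303 1.8553; 1.2697 -1.1447]
AᵀP(A−BK) = [15.9301 -15.5082; -15.5082 16.3520]
P' = Q + AᵀP(A−BK) = [20.1801 -21.5082; -21.5082 25.3520]
tr(P') = 45.5321
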